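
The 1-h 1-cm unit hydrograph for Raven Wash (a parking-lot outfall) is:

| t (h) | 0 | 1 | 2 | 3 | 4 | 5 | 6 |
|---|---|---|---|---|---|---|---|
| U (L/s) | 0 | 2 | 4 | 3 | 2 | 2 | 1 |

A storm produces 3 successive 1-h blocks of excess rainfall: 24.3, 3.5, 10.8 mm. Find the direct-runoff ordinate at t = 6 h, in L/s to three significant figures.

Q ≈ 5.29 L/s

By discrete convolution, Q_j = Σ (P_i / 10 mm) · U_{j−i}.
At t = 6 h (j=6): Q = (24.3/10)·1 + (3.5/10)·2 + (10.8/10)·2 = 5.29 L/s.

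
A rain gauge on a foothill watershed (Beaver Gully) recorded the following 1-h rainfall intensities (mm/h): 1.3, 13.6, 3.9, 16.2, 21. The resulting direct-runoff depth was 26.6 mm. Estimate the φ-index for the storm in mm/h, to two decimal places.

φ ≈ 8.07 mm/h

Only the 3 blocks with intensity above φ contribute runoff: 13.6, 16.2, 21 mm/h.
Σ(I−φ)·Δt = d  ⇒  (13.6+16.2+21 − 3φ)·1 = 26.6
φ = (50.80 − 26.6/1) / 3 = 8.07 mm/h.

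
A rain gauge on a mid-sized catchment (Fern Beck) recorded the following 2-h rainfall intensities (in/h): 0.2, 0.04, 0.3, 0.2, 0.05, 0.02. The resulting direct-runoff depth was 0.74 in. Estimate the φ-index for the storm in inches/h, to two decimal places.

φ ≈ 0.11 in/h

Only the 3 blocks with intensity above φ contribute runoff: 0.2, 0.3, 0.2 in/h.
Σ(I−φ)·Δt = d  ⇒  (0.2+0.3+0.2 − 3φ)·2 = 0.74
φ = (0.7000 − 0.74/2) / 3 = 0.11 in/h.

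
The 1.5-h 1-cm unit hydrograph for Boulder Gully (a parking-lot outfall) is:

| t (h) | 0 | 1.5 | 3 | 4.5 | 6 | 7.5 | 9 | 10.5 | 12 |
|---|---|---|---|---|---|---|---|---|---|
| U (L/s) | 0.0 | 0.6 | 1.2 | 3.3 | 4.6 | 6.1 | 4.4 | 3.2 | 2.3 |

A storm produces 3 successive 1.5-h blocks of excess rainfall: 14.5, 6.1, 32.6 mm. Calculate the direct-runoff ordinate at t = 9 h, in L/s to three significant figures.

Q ≈ 25.1 L/s

By discrete convolution, Q_j = Σ (P_i / 10 mm) · U_{j−i}.
At t = 9 h (j=6): Q = (14.5/10)·4.4 + (6.1/10)·6.1 + (32.6/10)·4.6 = 25.1 L/s.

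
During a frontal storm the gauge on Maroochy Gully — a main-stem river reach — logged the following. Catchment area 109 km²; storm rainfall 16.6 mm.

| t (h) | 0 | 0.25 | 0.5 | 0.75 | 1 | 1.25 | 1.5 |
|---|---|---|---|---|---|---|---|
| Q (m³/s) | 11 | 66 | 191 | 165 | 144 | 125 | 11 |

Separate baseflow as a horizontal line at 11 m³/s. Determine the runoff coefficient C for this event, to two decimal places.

ΣQ_DR = 636.0 m³/s; V = ΣQ_DR·Δt = 5.724 × 10^5 m³.
Runoff depth d = V / A = 5.251 mm.
C = d / P = 5.251 / 16.6 = 0.32.

C ≈ 0.32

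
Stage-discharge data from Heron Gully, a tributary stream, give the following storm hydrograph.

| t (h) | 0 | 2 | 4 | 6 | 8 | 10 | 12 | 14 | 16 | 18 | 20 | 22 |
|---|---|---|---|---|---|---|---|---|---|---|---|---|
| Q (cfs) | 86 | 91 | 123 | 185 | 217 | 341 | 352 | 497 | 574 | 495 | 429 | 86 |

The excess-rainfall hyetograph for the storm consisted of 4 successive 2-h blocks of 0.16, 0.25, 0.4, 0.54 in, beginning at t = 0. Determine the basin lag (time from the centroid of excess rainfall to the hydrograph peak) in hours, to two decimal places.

Centroid of excess rainfall: t_c = Σ P_i·t̄_i / ΣP_i = 4.9556 h (block centres at 1, 3, 5, 7 h).
Hydrograph peak occurs at t = 16 h, so basin lag t_L = 16 − 4.9556 = 11.04 h.

t_L ≈ 11.04 h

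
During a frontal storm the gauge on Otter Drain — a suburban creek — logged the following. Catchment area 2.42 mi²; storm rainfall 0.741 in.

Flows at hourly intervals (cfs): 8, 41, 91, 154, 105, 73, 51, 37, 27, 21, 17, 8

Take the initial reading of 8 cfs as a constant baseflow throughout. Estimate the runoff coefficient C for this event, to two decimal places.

ΣQ_DR = 537.0 cfs; V = ΣQ_DR·Δt = 1.933 × 10^6 ft³.
Runoff depth d = V / A = 0.3439 in.
C = d / P = 0.3439 / 0.741 = 0.46.

C ≈ 0.46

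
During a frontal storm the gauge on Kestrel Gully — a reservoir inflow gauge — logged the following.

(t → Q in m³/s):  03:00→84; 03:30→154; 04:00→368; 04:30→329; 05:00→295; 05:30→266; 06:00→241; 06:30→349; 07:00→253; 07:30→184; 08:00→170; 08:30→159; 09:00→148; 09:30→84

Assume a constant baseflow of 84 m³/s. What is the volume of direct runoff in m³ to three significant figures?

Direct-runoff ordinates (Q − Q_b): 0.0, 70.0, 284.0, 245.0, 211.0, 182.0, 157.0, 265.0, 169.0, 100.0, 86.0, 75.0, 64.0, 0.0 m³/s.
ΣQ_DR = 1908 m³/s.
With Δt = 0.5 h = 1800 s, V = ΣQ_DR · Δt = 1908 × 1800 = 3.43 × 10^6 m³.

V ≈ 3.43 × 10^6 m³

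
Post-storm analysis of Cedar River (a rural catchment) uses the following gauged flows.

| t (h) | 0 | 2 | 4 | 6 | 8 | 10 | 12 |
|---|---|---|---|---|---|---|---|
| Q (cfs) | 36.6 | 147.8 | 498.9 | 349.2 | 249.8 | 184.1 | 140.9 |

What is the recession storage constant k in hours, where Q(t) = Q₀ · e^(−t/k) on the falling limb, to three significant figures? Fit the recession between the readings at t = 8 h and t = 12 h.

k ≈ 6.99 h

On the falling limb, Q drops from 249.8 to 140.9 cfs between t = 8 h and t = 12 h (Δt = 4 h).
k = −Δt / ln(Q₂/Q₁) = −4 / ln(140.9/249.8) = 6.99 h.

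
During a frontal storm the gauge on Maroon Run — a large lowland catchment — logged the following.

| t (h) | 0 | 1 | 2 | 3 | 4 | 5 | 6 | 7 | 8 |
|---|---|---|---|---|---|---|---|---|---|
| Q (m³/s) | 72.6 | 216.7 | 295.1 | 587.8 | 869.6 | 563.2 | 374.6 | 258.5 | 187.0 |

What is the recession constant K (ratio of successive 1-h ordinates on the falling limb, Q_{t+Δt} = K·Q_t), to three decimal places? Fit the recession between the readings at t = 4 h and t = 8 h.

K ≈ 0.681

Using the recession-limb readings at t = 4 h and t = 8 h: Q falls from 869.6 to 187.0 m³/s over 4 intervals.
K = (Q₂/Q₁)^(1/4) = (187.0/869.6)^(1/4) = 0.681.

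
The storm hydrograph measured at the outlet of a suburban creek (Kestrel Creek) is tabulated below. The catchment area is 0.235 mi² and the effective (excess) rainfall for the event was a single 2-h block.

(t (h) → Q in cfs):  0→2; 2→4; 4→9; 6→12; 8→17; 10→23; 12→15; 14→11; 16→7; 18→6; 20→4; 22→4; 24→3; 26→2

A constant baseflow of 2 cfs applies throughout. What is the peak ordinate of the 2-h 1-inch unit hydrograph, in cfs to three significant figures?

Direct runoff: 0.0, 2.0, 7.0, 10.0, 15.0, 21.0, 13.0, 9.0, 5.0, 4.0, 2.0, 2.0, 1.0, 0.0 cfs; ΣQ_DR = 91.00 cfs, peak = 21.0 cfs.
Runoff depth d = ΣQ_DR·Δt / A = 91.00 × 7200 / (0.235 mi²) = 1.200 in.
The 1-inch UH is the DRH scaled by (1 in)/d, so U_p = 21.0 × 1/1.200 = 17.5 cfs.

U_p ≈ 17.5 cfs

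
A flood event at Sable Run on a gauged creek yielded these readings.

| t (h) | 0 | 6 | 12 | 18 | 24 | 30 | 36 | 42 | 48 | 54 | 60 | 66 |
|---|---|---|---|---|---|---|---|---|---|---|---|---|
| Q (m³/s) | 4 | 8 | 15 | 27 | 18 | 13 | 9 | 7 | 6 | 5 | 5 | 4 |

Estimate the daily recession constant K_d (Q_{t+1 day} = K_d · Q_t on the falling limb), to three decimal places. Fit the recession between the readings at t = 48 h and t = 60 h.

K_d ≈ 0.694

Between t = 48 h and t = 60 h the flow falls from 6 to 5 m³/s over 2×6 h = 12 h.
Per-interval ratio K = (5/6)^(1/2) = 0.9129; K_d = K^(24/6) = 0.694.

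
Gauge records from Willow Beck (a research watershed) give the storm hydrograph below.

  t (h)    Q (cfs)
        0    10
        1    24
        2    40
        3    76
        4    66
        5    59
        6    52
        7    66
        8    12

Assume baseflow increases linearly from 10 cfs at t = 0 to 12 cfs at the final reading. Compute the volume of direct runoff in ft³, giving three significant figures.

V ≈ 1.10 × 10^6 ft³

Direct-runoff ordinates (Q − Q_b): 0.00, 13.75, 29.50, 65.25, 55.00, 47.75, 40.50, 54.25, 0.00 cfs.
ΣQ_DR = 306.0 cfs.
With Δt = 1 h = 3600 s, V = ΣQ_DR · Δt = 306.0 × 3600 = 1.10 × 10^6 ft³.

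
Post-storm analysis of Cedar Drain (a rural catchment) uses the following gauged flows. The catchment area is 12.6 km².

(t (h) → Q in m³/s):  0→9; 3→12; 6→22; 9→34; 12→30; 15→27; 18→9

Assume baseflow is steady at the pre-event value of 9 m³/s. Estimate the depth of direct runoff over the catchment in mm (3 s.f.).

Direct runoff: 0.0, 3.0, 13.0, 25.0, 21.0, 18.0, 0.0 m³/s; ΣQ_DR = 80.00 m³/s.
V = ΣQ_DR · Δt = 80.00 × 10800 s = 8.640 × 10^5 m³.
Over A = 12.6 km², depth = V / A = 68.6 mm.

d ≈ 68.6 mm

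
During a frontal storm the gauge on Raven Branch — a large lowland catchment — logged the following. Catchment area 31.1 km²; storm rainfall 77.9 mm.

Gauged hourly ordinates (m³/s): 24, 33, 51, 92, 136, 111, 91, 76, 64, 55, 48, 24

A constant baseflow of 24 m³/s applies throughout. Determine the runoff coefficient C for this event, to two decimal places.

ΣQ_DR = 517.0 m³/s; V = ΣQ_DR·Δt = 1.861 × 10^6 m³.
Runoff depth d = V / A = 59.85 mm.
C = d / P = 59.85 / 77.9 = 0.77.

C ≈ 0.77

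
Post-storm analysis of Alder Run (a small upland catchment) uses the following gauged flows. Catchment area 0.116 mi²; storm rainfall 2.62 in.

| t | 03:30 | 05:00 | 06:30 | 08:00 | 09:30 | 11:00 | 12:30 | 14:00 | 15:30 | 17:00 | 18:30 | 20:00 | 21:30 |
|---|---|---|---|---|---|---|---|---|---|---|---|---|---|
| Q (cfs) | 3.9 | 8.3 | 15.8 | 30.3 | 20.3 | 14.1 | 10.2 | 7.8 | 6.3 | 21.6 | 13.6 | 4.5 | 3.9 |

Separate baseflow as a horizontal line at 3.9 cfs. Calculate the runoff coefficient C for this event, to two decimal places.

C ≈ 0.84

ΣQ_DR = 109.9 cfs; V = ΣQ_DR·Δt = 5.935 × 10^5 ft³.
Runoff depth d = V / A = 2.202 in.
C = d / P = 2.202 / 2.62 = 0.84.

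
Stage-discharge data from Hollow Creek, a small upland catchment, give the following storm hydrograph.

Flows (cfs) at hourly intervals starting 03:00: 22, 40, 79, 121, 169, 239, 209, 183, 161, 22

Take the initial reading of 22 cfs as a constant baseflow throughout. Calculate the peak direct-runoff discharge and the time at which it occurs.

Q_p = 217.0 cfs at t = 08:00

Subtracting baseflow gives direct-runoff ordinates: 0.0, 18.0, 57.0, 99.0, 147.0, 217.0, 187.0, 161.0, 139.0, 0.0 cfs.
The maximum is 217.0 cfs, occurring at the reading for t = 08:00.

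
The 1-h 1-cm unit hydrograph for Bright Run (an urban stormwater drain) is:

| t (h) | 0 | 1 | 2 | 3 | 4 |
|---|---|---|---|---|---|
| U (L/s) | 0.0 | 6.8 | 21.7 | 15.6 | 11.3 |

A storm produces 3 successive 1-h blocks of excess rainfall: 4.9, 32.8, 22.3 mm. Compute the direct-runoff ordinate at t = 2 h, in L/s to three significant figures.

By discrete convolution, Q_j = Σ (P_i / 10 mm) · U_{j−i}.
At t = 2 h (j=2): Q = (4.9/10)·21.7 + (32.8/10)·6.8 + (22.3/10)·0.0 = 32.9 L/s.

Q ≈ 32.9 L/s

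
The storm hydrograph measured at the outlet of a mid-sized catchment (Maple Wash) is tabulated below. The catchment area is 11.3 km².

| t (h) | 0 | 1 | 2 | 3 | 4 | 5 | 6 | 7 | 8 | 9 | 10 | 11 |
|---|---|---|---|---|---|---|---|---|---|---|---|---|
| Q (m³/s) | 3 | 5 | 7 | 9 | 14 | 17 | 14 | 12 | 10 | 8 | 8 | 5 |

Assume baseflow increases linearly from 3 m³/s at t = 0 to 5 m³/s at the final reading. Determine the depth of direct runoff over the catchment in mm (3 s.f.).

Direct runoff: 0.00, 1.82, 3.64, 5.45, 10.27, 13.09, 9.91, 7.73, 5.55, 3.36, 3.18, 0.00 m³/s; ΣQ_DR = 64.00 m³/s.
V = ΣQ_DR · Δt = 64.00 × 3600 s = 2.304 × 10^5 m³.
Over A = 11.3 km², depth = V / A = 20.4 mm.

d ≈ 20.4 mm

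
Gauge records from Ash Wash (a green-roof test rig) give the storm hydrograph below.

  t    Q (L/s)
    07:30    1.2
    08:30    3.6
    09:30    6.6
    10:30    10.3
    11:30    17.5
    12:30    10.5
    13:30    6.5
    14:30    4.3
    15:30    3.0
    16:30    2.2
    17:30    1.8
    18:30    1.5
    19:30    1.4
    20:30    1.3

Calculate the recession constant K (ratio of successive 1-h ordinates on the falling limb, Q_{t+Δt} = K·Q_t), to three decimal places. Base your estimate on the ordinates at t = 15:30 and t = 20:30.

K ≈ 0.846

Using the recession-limb readings at t = 15:30 and t = 20:30: Q falls from 3.0 to 1.3 L/s over 5 intervals.
K = (Q₂/Q₁)^(1/5) = (1.3/3.0)^(1/5) = 0.846.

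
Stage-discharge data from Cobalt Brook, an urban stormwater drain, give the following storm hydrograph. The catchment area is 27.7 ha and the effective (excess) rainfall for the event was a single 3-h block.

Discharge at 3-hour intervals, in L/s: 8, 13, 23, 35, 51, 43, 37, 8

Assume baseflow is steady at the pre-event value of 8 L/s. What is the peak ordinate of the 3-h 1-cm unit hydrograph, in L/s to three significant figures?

U_p ≈ 71.6 L/s

Direct runoff: 0.0, 5.0, 15.0, 27.0, 43.0, 35.0, 29.0, 0.0 L/s; ΣQ_DR = 154.0 L/s, peak = 43.0 L/s.
Runoff depth d = ΣQ_DR·Δt / A = 154.0 × 10800 / (27.7 ha) = 6.004 mm.
The 1-cm UH is the DRH scaled by (10 mm)/d, so U_p = 43.0 × 10/6.004 = 71.6 L/s.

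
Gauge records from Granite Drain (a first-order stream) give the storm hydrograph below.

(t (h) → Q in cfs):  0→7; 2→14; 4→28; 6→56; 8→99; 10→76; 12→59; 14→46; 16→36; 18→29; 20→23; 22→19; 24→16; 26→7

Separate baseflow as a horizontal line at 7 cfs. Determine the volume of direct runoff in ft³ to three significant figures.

Direct-runoff ordinates (Q − Q_b): 0.0, 7.0, 21.0, 49.0, 92.0, 69.0, 52.0, 39.0, 29.0, 22.0, 16.0, 12.0, 9.0, 0.0 cfs.
ΣQ_DR = 417.0 cfs.
With Δt = 2 h = 7200 s, V = ΣQ_DR · Δt = 417.0 × 7200 = 3.00 × 10^6 ft³.

V ≈ 3.00 × 10^6 ft³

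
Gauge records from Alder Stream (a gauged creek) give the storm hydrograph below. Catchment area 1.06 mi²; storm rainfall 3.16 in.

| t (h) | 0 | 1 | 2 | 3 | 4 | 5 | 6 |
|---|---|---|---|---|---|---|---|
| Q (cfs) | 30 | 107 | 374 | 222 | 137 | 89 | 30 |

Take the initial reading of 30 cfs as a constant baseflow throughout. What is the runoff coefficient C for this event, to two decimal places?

C ≈ 0.36

ΣQ_DR = 779.0 cfs; V = ΣQ_DR·Δt = 2.804 × 10^6 ft³.
Runoff depth d = V / A = 1.139 in.
C = d / P = 1.139 / 3.16 = 0.36.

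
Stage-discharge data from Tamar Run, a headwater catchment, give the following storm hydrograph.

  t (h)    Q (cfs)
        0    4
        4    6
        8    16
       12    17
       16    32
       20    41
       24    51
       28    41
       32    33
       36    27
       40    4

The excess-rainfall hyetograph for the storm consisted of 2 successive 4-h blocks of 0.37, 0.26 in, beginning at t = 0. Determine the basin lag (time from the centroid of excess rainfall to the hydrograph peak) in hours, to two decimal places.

Centroid of excess rainfall: t_c = Σ P_i·t̄_i / ΣP_i = 3.6508 h (block centres at 2, 6 h).
Hydrograph peak occurs at t = 24 h, so basin lag t_L = 24 − 3.6508 = 20.35 h.

t_L ≈ 20.35 h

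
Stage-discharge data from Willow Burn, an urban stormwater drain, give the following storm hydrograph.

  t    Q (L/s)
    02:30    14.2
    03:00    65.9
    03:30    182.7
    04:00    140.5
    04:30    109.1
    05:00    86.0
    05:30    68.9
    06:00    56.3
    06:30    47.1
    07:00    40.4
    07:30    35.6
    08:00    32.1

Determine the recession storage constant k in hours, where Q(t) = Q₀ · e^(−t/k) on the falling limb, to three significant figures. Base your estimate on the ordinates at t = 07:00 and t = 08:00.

On the falling limb, Q drops from 40.4 to 32.1 L/s between t = 07:00 and t = 08:00 (Δt = 1 h).
k = −Δt / ln(Q₂/Q₁) = −1 / ln(32.1/40.4) = 4.35 h.

k ≈ 4.35 h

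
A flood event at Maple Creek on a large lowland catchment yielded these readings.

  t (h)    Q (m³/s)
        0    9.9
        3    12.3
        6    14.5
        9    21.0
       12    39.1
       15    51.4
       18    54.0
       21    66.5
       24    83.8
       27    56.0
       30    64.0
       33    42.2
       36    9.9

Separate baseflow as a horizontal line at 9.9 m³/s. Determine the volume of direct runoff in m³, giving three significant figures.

V ≈ 4.28 × 10^6 m³

Direct-runoff ordinates (Q − Q_b): 0.0, 2.4, 4.6, 11.1, 29.2, 41.5, 44.1, 56.6, 73.9, 46.1, 54.1, 32.3, 0.0 m³/s.
ΣQ_DR = 395.9 m³/s.
With Δt = 3 h = 10800 s, V = ΣQ_DR · Δt = 395.9 × 10800 = 4.28 × 10^6 m³.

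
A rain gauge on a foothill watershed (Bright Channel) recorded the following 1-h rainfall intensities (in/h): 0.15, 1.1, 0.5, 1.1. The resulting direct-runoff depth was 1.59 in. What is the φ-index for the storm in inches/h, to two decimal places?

Only the 3 blocks with intensity above φ contribute runoff: 1.1, 0.5, 1.1 in/h.
Σ(I−φ)·Δt = d  ⇒  (1.1+0.5+1.1 − 3φ)·1 = 1.59
φ = (2.700 − 1.59/1) / 3 = 0.37 in/h.

φ ≈ 0.37 in/h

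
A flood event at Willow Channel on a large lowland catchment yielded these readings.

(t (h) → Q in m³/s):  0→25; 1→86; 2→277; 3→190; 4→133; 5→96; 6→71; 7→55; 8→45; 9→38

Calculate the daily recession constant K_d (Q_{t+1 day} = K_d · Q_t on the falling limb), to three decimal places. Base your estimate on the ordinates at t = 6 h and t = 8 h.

K_d ≈ 0.004

Between t = 6 h and t = 8 h the flow falls from 71 to 45 m³/s over 2×1 h = 2 h.
Per-interval ratio K = (45/71)^(1/2) = 0.7961; K_d = K^(24/1) = 0.004.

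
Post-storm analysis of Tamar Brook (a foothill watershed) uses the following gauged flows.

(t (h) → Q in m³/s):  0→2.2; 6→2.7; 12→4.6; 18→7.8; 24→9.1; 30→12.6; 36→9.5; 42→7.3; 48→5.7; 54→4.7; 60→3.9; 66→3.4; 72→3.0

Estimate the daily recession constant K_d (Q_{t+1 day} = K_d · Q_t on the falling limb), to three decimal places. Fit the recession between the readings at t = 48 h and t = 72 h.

K_d ≈ 0.526

Between t = 48 h and t = 72 h the flow falls from 5.7 to 3.0 m³/s over 4×6 h = 24 h.
Per-interval ratio K = (3.0/5.7)^(1/4) = 0.8517; K_d = K^(24/6) = 0.526.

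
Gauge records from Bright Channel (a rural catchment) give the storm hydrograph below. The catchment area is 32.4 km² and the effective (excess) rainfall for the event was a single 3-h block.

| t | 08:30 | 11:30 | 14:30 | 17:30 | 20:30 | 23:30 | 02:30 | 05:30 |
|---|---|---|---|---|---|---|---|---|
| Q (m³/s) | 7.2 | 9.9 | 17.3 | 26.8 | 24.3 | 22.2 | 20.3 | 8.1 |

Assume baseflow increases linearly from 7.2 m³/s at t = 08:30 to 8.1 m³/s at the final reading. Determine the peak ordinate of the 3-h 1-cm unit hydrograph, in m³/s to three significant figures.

Direct runoff: 0.00, 2.57, 9.84, 19.21, 16.59, 14.36, 12.33, 0.00 m³/s; ΣQ_DR = 74.90 m³/s, peak = 19.21 m³/s.
Runoff depth d = ΣQ_DR·Δt / A = 74.90 × 10800 / (32.4 km²) = 24.97 mm.
The 1-cm UH is the DRH scaled by (10 mm)/d, so U_p = 19.21 × 10/24.97 = 7.70 m³/s.

U_p ≈ 7.70 m³/s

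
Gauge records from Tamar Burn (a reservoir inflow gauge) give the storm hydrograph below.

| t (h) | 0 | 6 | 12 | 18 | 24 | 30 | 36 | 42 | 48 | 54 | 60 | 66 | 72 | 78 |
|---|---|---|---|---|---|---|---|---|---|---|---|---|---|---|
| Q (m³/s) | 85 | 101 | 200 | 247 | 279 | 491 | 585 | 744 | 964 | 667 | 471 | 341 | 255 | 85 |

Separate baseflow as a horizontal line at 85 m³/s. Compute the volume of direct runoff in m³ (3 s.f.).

Direct-runoff ordinates (Q − Q_b): 0.0, 16.0, 115.0, 162.0, 194.0, 406.0, 500.0, 659.0, 879.0, 582.0, 386.0, 256.0, 170.0, 0.0 m³/s.
ΣQ_DR = 4325 m³/s.
With Δt = 6 h = 21600 s, V = ΣQ_DR · Δt = 4325 × 21600 = 9.34 × 10^7 m³.

V ≈ 9.34 × 10^7 m³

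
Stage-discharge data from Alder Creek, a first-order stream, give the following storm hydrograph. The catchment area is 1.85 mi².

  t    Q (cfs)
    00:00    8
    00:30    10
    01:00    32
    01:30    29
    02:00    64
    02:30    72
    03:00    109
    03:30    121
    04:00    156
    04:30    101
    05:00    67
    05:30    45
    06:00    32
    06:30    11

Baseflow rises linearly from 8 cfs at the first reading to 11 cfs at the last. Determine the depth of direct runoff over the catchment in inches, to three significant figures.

Direct runoff: 0.00, 1.77, 23.54, 20.31, 55.08, 62.85, 99.62, 111.38, 146.15, 90.92, 56.69, 34.46, 21.23, 0.00 cfs; ΣQ_DR = 724.0 cfs.
V = ΣQ_DR · Δt = 724.0 × 1800 s = 1.303 × 10^6 ft³.
Over A = 1.85 mi², depth = V / A = 0.303 in.

d ≈ 0.303 in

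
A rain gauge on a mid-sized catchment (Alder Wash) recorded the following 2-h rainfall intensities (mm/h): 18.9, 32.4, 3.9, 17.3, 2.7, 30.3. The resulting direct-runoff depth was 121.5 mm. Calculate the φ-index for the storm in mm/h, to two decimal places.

Only the 4 blocks with intensity above φ contribute runoff: 18.9, 32.4, 17.3, 30.3 mm/h.
Σ(I−φ)·Δt = d  ⇒  (18.9+32.4+17.3+30.3 − 4φ)·2 = 121.5
φ = (98.90 − 121.5/2) / 4 = 9.54 mm/h.

φ ≈ 9.54 mm/h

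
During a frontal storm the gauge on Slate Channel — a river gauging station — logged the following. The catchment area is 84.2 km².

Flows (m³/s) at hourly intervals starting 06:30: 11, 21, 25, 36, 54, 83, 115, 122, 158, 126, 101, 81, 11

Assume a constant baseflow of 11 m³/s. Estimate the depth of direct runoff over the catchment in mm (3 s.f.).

Direct runoff: 0.0, 10.0, 14.0, 25.0, 43.0, 72.0, 104.0, 111.0, 147.0, 115.0, 90.0, 70.0, 0.0 m³/s; ΣQ_DR = 801.0 m³/s.
V = ΣQ_DR · Δt = 801.0 × 3600 s = 2.884 × 10^6 m³.
Over A = 84.2 km², depth = V / A = 34.2 mm.

d ≈ 34.2 mm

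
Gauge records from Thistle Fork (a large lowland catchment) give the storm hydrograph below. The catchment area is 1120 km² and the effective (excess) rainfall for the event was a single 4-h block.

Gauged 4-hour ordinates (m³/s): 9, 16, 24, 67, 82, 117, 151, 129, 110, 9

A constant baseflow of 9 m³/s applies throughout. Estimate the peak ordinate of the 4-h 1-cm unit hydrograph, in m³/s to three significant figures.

U_p ≈ 177 m³/s

Direct runoff: 0.0, 7.0, 15.0, 58.0, 73.0, 108.0, 142.0, 120.0, 101.0, 0.0 m³/s; ΣQ_DR = 624.0 m³/s, peak = 142.0 m³/s.
Runoff depth d = ΣQ_DR·Δt / A = 624.0 × 14400 / (1120 km²) = 8.023 mm.
The 1-cm UH is the DRH scaled by (10 mm)/d, so U_p = 142.0 × 10/8.023 = 177 m³/s.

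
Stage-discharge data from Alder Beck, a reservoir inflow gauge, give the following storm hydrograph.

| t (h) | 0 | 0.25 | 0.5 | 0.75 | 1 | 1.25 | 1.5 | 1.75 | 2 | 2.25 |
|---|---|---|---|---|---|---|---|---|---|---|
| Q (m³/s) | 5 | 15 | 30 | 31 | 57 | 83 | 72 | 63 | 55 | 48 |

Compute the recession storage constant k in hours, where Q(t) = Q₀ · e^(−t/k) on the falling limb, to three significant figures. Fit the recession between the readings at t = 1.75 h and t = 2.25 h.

On the falling limb, Q drops from 63 to 48 m³/s between t = 1.75 h and t = 2.25 h (Δt = 0.5 h).
k = −Δt / ln(Q₂/Q₁) = −0.5 / ln(48/63) = 1.84 h.

k ≈ 1.84 h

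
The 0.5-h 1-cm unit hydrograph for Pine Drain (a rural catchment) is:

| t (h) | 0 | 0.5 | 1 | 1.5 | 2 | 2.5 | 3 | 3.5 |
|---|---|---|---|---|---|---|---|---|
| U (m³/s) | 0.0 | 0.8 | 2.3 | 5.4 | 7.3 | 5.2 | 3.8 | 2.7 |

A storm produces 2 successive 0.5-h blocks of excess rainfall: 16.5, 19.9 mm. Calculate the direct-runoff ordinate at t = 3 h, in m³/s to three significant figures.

Q ≈ 16.6 m³/s

By discrete convolution, Q_j = Σ (P_i / 10 mm) · U_{j−i}.
At t = 3 h (j=6): Q = (16.5/10)·3.8 + (19.9/10)·5.2 = 16.6 m³/s.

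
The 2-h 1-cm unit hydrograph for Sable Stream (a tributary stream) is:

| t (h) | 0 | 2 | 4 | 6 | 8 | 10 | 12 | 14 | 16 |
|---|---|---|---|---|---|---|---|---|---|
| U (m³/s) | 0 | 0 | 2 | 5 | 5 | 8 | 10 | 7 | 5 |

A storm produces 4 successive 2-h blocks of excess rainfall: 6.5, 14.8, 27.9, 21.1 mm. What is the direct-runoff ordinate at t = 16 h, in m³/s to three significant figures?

By discrete convolution, Q_j = Σ (P_i / 10 mm) · U_{j−i}.
At t = 16 h (j=8): Q = (6.5/10)·5 + (14.8/10)·7 + (27.9/10)·10 + (21.1/10)·8 = 58.4 m³/s.

Q ≈ 58.4 m³/s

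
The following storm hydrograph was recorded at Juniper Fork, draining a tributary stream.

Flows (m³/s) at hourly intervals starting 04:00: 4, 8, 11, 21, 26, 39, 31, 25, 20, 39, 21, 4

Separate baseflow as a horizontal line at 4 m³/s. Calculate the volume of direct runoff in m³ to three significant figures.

Direct-runoff ordinates (Q − Q_b): 0.0, 4.0, 7.0, 17.0, 22.0, 35.0, 27.0, 21.0, 16.0, 35.0, 17.0, 0.0 m³/s.
ΣQ_DR = 201.0 m³/s.
With Δt = 1 h = 3600 s, V = ΣQ_DR · Δt = 201.0 × 3600 = 7.24 × 10^5 m³.

V ≈ 7.24 × 10^5 m³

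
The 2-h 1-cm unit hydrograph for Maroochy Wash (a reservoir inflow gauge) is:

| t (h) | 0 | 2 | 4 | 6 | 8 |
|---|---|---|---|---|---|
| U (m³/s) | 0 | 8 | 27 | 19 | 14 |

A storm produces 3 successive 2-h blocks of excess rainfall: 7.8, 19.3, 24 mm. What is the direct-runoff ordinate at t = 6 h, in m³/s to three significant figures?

By discrete convolution, Q_j = Σ (P_i / 10 mm) · U_{j−i}.
At t = 6 h (j=3): Q = (7.8/10)·19 + (19.3/10)·27 + (24/10)·8 = 86.1 m³/s.

Q ≈ 86.1 m³/s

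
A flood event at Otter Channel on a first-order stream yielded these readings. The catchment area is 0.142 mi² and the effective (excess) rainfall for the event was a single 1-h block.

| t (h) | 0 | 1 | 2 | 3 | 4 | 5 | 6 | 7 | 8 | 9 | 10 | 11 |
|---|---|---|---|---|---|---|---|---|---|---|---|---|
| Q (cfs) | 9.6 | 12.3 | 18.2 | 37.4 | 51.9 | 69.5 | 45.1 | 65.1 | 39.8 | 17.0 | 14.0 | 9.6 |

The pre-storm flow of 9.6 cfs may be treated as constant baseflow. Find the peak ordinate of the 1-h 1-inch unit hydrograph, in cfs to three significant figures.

U_p ≈ 20.0 cfs

Direct runoff: 0.0, 2.7, 8.6, 27.8, 42.3, 59.9, 35.5, 55.5, 30.2, 7.4, 4.4, 0.0 cfs; ΣQ_DR = 274.3 cfs, peak = 59.9 cfs.
Runoff depth d = ΣQ_DR·Δt / A = 274.3 × 3600 / (0.142 mi²) = 2.993 in.
The 1-inch UH is the DRH scaled by (1 in)/d, so U_p = 59.9 × 1/2.993 = 20.0 cfs.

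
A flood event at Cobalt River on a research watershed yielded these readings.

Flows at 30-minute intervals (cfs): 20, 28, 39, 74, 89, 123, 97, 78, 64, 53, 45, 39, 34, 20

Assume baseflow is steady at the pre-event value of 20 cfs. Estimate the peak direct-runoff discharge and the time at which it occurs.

Subtracting baseflow gives direct-runoff ordinates: 0.0, 8.0, 19.0, 54.0, 69.0, 103.0, 77.0, 58.0, 44.0, 33.0, 25.0, 19.0, 14.0, 0.0 cfs.
The maximum is 103.0 cfs, occurring at the reading for t = 2.5 h.

Q_p = 103.0 cfs at t = 2.5 h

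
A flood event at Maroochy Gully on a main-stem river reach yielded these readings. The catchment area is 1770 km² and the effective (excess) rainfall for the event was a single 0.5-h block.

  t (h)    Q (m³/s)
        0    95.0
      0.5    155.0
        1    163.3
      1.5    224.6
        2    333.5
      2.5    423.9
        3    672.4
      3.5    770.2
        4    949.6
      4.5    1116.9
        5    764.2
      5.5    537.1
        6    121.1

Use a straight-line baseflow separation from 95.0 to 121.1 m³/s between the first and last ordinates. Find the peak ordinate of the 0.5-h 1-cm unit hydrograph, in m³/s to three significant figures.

U_p ≈ 2000 m³/s

Direct runoff: 0.00, 57.83, 63.95, 123.08, 229.80, 318.02, 564.35, 659.98, 837.20, 1002.33, 647.45, 418.18, 0.00 m³/s; ΣQ_DR = 4922 m³/s, peak = 1002.33 m³/s.
Runoff depth d = ΣQ_DR·Δt / A = 4922 × 1800 / (1770 km²) = 5.006 mm.
The 1-cm UH is the DRH scaled by (10 mm)/d, so U_p = 1002.33 × 10/5.006 = 2000 m³/s.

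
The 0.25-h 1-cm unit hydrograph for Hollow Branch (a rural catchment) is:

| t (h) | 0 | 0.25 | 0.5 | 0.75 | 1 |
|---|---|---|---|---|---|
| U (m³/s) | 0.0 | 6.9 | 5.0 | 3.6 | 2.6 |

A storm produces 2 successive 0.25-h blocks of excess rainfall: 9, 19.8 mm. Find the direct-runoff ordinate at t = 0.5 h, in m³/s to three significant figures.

By discrete convolution, Q_j = Σ (P_i / 10 mm) · U_{j−i}.
At t = 0.5 h (j=2): Q = (9/10)·5.0 + (19.8/10)·6.9 = 18.2 m³/s.

Q ≈ 18.2 m³/s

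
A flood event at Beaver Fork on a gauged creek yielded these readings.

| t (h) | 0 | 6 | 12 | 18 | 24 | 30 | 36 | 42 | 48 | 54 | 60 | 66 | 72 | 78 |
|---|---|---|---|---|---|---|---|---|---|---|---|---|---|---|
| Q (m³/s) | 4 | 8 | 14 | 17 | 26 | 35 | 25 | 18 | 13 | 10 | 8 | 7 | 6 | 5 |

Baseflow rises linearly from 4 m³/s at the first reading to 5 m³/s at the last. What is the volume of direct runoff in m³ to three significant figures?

Direct-runoff ordinates (Q − Q_b): 0.00, 3.92, 9.85, 12.77, 21.69, 30.62, 20.54, 13.46, 8.38, 5.31, 3.23, 2.15, 1.08, 0.00 m³/s.
ΣQ_DR = 133.0 m³/s.
With Δt = 6 h = 21600 s, V = ΣQ_DR · Δt = 133.0 × 21600 = 2.87 × 10^6 m³.

V ≈ 2.87 × 10^6 m³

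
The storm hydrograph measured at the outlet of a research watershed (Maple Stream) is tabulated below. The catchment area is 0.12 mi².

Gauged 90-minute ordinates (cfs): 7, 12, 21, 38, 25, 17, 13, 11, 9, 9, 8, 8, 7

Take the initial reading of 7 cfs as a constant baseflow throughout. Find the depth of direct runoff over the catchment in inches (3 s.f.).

Direct runoff: 0.0, 5.0, 14.0, 31.0, 18.0, 10.0, 6.0, 4.0, 2.0, 2.0, 1.0, 1.0, 0.0 cfs; ΣQ_DR = 94.00 cfs.
V = ΣQ_DR · Δt = 94.00 × 5400 s = 5.076 × 10^5 ft³.
Over A = 0.12 mi², depth = V / A = 1.82 in.

d ≈ 1.82 in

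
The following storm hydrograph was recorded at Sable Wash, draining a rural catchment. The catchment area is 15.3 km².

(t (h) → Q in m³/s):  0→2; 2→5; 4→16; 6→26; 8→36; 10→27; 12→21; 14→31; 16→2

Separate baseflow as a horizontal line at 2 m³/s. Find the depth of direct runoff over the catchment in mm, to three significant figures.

d ≈ 69.6 mm

Direct runoff: 0.0, 3.0, 14.0, 24.0, 34.0, 25.0, 19.0, 29.0, 0.0 m³/s; ΣQ_DR = 148.0 m³/s.
V = ΣQ_DR · Δt = 148.0 × 7200 s = 1.066 × 10^6 m³.
Over A = 15.3 km², depth = V / A = 69.6 mm.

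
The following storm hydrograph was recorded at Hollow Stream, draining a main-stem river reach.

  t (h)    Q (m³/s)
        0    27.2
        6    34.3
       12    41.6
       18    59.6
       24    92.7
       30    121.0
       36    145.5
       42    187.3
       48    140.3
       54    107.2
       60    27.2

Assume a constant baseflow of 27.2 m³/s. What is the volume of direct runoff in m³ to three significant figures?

Direct-runoff ordinates (Q − Q_b): 0.0, 7.1, 14.4, 32.4, 65.5, 93.8, 118.3, 160.1, 113.1, 80.0, 0.0 m³/s.
ΣQ_DR = 684.7 m³/s.
With Δt = 6 h = 21600 s, V = ΣQ_DR · Δt = 684.7 × 21600 = 1.48 × 10^7 m³.

V ≈ 1.48 × 10^7 m³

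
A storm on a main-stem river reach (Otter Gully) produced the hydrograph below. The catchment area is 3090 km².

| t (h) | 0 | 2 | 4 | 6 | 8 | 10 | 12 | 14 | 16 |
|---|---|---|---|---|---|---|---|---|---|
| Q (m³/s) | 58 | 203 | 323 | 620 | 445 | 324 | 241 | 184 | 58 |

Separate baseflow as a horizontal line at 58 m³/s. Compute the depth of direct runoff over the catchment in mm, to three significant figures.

Direct runoff: 0.0, 145.0, 265.0, 562.0, 387.0, 266.0, 183.0, 126.0, 0.0 m³/s; ΣQ_DR = 1934 m³/s.
V = ΣQ_DR · Δt = 1934 × 7200 s = 1.392 × 10^7 m³.
Over A = 3090 km², depth = V / A = 4.51 mm.

d ≈ 4.51 mm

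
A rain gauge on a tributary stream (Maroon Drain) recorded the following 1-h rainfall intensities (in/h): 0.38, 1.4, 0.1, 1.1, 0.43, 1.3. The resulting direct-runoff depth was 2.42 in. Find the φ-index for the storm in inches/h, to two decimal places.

Only the 3 blocks with intensity above φ contribute runoff: 1.4, 1.1, 1.3 in/h.
Σ(I−φ)·Δt = d  ⇒  (1.4+1.1+1.3 − 3φ)·1 = 2.42
φ = (3.800 − 2.42/1) / 3 = 0.46 in/h.

φ ≈ 0.46 in/h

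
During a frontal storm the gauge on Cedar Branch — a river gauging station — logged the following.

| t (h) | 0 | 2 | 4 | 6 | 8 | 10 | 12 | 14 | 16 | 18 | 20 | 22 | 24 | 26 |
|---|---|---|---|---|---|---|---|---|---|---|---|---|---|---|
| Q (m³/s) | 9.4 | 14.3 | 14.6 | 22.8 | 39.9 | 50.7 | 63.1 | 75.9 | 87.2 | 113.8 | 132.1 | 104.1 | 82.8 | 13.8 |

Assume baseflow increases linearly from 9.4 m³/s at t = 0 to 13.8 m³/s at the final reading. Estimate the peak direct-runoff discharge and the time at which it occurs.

Subtracting baseflow gives direct-runoff ordinates: 0.00, 4.56, 4.52, 12.38, 29.15, 39.61, 51.67, 64.13, 75.09, 101.35, 119.32, 90.98, 69.34, 0.00 m³/s.
The maximum is 119.32 m³/s, occurring at the reading for t = 20 h.

Q_p = 119.32 m³/s at t = 20 h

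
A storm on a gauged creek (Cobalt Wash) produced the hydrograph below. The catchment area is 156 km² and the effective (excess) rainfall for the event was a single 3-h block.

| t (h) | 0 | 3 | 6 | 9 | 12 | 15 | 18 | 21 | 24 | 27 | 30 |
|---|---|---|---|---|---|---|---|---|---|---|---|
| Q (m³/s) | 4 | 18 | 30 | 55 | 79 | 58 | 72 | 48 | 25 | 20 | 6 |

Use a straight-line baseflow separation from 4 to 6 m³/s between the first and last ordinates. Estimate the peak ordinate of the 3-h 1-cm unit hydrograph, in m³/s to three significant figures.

Direct runoff: 0.00, 13.80, 25.60, 50.40, 74.20, 53.00, 66.80, 42.60, 19.40, 14.20, 0.00 m³/s; ΣQ_DR = 360.0 m³/s, peak = 74.20 m³/s.
Runoff depth d = ΣQ_DR·Δt / A = 360.0 × 10800 / (156 km²) = 24.92 mm.
The 1-cm UH is the DRH scaled by (10 mm)/d, so U_p = 74.20 × 10/24.92 = 29.8 m³/s.

U_p ≈ 29.8 m³/s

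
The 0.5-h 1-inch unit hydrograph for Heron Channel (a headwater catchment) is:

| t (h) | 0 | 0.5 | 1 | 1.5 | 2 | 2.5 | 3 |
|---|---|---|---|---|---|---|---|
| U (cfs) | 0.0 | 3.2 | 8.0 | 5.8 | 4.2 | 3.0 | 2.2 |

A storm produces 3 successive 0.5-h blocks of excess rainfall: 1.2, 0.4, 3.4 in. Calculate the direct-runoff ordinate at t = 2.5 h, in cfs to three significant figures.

Q ≈ 25.0 cfs

By discrete convolution, Q_j = Σ (P_i / 1 in) · U_{j−i}.
At t = 2.5 h (j=5): Q = (1.2/1)·3.0 + (0.4/1)·4.2 + (3.4/1)·5.8 = 25.0 cfs.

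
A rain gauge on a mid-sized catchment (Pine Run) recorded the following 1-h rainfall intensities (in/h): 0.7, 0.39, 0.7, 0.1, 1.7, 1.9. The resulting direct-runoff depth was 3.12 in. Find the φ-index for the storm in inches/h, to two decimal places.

Only the 4 blocks with intensity above φ contribute runoff: 0.7, 0.7, 1.7, 1.9 in/h.
Σ(I−φ)·Δt = d  ⇒  (0.7+0.7+1.7+1.9 − 4φ)·1 = 3.12
φ = (5.000 − 3.12/1) / 4 = 0.47 in/h.

φ ≈ 0.47 in/h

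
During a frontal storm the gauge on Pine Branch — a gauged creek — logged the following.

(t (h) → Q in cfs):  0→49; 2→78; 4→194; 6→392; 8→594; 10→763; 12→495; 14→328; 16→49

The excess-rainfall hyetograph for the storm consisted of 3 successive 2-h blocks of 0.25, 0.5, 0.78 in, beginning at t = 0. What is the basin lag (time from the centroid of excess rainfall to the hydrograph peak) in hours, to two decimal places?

t_L ≈ 6.31 h

Centroid of excess rainfall: t_c = Σ P_i·t̄_i / ΣP_i = 3.6928 h (block centres at 1, 3, 5 h).
Hydrograph peak occurs at t = 10 h, so basin lag t_L = 10 − 3.6928 = 6.31 h.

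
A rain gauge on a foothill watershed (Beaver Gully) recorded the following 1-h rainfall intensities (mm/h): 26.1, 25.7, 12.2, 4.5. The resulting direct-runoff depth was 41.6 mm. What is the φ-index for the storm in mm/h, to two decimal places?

Only the 3 blocks with intensity above φ contribute runoff: 26.1, 25.7, 12.2 mm/h.
Σ(I−φ)·Δt = d  ⇒  (26.1+25.7+12.2 − 3φ)·1 = 41.6
φ = (64.00 − 41.6/1) / 3 = 7.47 mm/h.

φ ≈ 7.47 mm/h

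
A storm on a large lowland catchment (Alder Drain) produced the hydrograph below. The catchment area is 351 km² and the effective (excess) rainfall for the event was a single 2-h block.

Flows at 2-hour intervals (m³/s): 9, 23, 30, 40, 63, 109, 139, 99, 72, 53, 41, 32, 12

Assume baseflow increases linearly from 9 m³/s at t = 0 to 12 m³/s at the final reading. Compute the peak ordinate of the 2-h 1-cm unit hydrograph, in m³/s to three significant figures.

Direct runoff: 0.00, 13.75, 20.50, 30.25, 53.00, 98.75, 128.50, 88.25, 61.00, 41.75, 29.50, 20.25, 0.00 m³/s; ΣQ_DR = 585.5 m³/s, peak = 128.50 m³/s.
Runoff depth d = ΣQ_DR·Δt / A = 585.5 × 7200 / (351 km²) = 12.01 mm.
The 1-cm UH is the DRH scaled by (10 mm)/d, so U_p = 128.50 × 10/12.01 = 107 m³/s.

U_p ≈ 107 m³/s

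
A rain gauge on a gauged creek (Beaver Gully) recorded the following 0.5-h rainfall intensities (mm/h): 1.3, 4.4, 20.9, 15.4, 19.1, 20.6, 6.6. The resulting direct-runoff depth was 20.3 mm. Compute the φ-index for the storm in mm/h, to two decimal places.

Only the 4 blocks with intensity above φ contribute runoff: 20.9, 15.4, 19.1, 20.6 mm/h.
Σ(I−φ)·Δt = d  ⇒  (20.9+15.4+19.1+20.6 − 4φ)·0.5 = 20.3
φ = (76.00 − 20.3/0.5) / 4 = 8.85 mm/h.

φ ≈ 8.85 mm/h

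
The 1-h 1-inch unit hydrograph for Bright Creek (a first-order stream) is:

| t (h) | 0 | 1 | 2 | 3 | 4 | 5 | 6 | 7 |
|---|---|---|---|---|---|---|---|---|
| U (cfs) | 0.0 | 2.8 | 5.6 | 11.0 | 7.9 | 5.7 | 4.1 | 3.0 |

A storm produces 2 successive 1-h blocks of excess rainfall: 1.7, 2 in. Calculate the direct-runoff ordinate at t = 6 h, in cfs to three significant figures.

Q ≈ 18.4 cfs

By discrete convolution, Q_j = Σ (P_i / 1 in) · U_{j−i}.
At t = 6 h (j=6): Q = (1.7/1)·4.1 + (2/1)·5.7 = 18.4 cfs.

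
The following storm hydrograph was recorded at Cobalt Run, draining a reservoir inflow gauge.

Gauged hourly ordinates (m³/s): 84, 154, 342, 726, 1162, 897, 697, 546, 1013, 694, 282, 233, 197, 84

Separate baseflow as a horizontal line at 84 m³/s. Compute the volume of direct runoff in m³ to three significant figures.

Direct-runoff ordinates (Q − Q_b): 0.0, 70.0, 258.0, 642.0, 1078.0, 813.0, 613.0, 462.0, 929.0, 610.0, 198.0, 149.0, 113.0, 0.0 m³/s.
ΣQ_DR = 5935 m³/s.
With Δt = 1 h = 3600 s, V = ΣQ_DR · Δt = 5935 × 3600 = 2.14 × 10^7 m³.

V ≈ 2.14 × 10^7 m³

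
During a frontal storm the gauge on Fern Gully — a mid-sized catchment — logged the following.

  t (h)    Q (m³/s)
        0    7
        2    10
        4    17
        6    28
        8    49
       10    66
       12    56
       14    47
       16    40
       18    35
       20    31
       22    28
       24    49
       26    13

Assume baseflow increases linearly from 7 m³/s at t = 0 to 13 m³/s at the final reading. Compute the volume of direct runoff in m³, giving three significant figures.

Direct-runoff ordinates (Q − Q_b): 0.00, 2.54, 9.08, 19.62, 40.15, 56.69, 46.23, 36.77, 29.31, 23.85, 19.38, 15.92, 36.46, 0.00 m³/s.
ΣQ_DR = 336.0 m³/s.
With Δt = 2 h = 7200 s, V = ΣQ_DR · Δt = 336.0 × 7200 = 2.42 × 10^6 m³.

V ≈ 2.42 × 10^6 m³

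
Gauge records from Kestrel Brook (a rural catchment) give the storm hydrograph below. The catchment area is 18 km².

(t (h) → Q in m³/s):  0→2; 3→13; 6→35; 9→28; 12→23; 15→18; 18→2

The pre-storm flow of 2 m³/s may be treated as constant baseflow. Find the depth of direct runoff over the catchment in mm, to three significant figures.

Direct runoff: 0.0, 11.0, 33.0, 26.0, 21.0, 16.0, 0.0 m³/s; ΣQ_DR = 107.0 m³/s.
V = ΣQ_DR · Δt = 107.0 × 10800 s = 1.156 × 10^6 m³.
Over A = 18 km², depth = V / A = 64.2 mm.

d ≈ 64.2 mm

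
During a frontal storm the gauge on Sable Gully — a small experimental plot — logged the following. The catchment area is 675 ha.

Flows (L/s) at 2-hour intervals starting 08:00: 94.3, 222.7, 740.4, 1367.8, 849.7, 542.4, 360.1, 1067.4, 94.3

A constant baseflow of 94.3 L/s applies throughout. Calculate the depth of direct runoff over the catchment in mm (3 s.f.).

Direct runoff: 0.0, 128.4, 646.1, 1273.5, 755.4, 448.1, 265.8, 973.1, 0.0 L/s; ΣQ_DR = 4490 L/s.
V = ΣQ_DR · Δt = 4490 × 7200 s = 3.233 × 10^7 L.
Over A = 675 ha, depth = V / A = 4.79 mm.

d ≈ 4.79 mm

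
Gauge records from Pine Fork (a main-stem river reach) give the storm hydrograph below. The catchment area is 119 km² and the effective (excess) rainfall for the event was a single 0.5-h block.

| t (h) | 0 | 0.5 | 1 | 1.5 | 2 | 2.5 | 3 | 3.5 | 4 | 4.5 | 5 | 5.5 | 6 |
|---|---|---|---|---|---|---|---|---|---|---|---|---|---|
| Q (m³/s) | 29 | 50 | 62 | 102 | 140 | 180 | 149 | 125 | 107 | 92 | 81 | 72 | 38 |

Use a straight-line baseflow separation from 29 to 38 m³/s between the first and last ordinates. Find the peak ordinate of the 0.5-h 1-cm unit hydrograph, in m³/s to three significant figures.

U_p ≈ 123 m³/s

Direct runoff: 0.00, 20.25, 31.50, 70.75, 108.00, 147.25, 115.50, 90.75, 72.00, 56.25, 44.50, 34.75, 0.00 m³/s; ΣQ_DR = 791.5 m³/s, peak = 147.25 m³/s.
Runoff depth d = ΣQ_DR·Δt / A = 791.5 × 1800 / (119 km²) = 11.97 mm.
The 1-cm UH is the DRH scaled by (10 mm)/d, so U_p = 147.25 × 10/11.97 = 123 m³/s.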